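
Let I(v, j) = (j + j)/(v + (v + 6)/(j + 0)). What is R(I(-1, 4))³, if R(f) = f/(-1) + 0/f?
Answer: -32768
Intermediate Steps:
I(v, j) = 2*j/(v + (6 + v)/j) (I(v, j) = (2*j)/(v + (6 + v)/j) = 2*j/(v + (6 + v)/j))
R(f) = -f (R(f) = f*(-1) + 0 = -f + 0 = -f)
R(I(-1, 4))³ = (-2*4²/(6 - 1 + 4*(-1)))³ = (-2*16/(6 - 1 - 4))³ = (-2*16/1)³ = (-2*16)³ = (-1*32)³ = (-32)³ = -32768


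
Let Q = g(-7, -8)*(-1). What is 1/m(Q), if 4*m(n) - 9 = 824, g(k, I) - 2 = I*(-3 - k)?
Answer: 4/833 ≈ 0.0048019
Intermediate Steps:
g(k, I) = 2 + I*(-3 - k)
Q = 30 (Q = (2 - 3*(-8) - 1*(-8)*(-7))*(-1) = (2 + 24 - 56)*(-1) = -30*(-1) = 30)
m(n) = 833/4 (m(n) = 9/4 + (¼)*824 = 9/4 + 206 = 833/4)
1/m(Q) = 1/(833/4) = 4/833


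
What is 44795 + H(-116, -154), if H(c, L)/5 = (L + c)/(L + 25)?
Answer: 1926635/43 ≈ 44805.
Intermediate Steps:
H(c, L) = 5*(L + c)/(25 + L) (H(c, L) = 5*((L + c)/(L + 25)) = 5*((L + c)/(25 + L)) = 5*(L + c)/(25 + L))
44795 + H(-116, -154) = 44795 + 5*(-154 - 116)/(25 - 154) = 44795 + 5*(-270)/(-129) = 44795 + 5*(-1/129)*(-270) = 44795 + 450/43 = 1926635/43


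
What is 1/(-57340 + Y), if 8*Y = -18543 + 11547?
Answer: -2/116429 ≈ -1.7178e-5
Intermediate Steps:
Y = -1749/2 (Y = (-18543 + 11547)/8 = (1/8)*(-6996) = -1749/2 ≈ -874.50)
1/(-57340 + Y) = 1/(-57340 - 1749/2) = 1/(-116429/2) = -2/116429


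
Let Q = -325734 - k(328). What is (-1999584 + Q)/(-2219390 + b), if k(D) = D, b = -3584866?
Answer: 1162823/2902128 ≈ 0.40068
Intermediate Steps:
Q = -326062 (Q = -325734 - 1*328 = -325734 - 328 = -326062)
(-1999584 + Q)/(-2219390 + b) = (-1999584 - 326062)/(-2219390 - 3584866) = -2325646/(-5804256) = -2325646*(-1/5804256) = 1162823/2902128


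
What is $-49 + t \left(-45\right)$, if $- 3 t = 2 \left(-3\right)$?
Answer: $-139$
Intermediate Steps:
$t = 2$ ($t = - \frac{2 \left(-3\right)}{3} = \left(- \frac{1}{3}\right) \left(-6\right) = 2$)
$-49 + t \left(-45\right) = -49 + 2 \left(-45\right) = -49 - 90 = -139$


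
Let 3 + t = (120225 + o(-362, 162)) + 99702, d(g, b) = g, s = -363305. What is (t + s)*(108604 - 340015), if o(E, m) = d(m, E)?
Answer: 33142452009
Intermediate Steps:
o(E, m) = m
t = 220086 (t = -3 + ((120225 + 162) + 99702) = -3 + (120387 + 99702) = -3 + 220089 = 220086)
(t + s)*(108604 - 340015) = (220086 - 363305)*(108604 - 340015) = -143219*(-231411) = 33142452009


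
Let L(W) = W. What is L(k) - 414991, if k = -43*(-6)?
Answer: -414733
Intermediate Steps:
k = 258
L(k) - 414991 = 258 - 414991 = -414733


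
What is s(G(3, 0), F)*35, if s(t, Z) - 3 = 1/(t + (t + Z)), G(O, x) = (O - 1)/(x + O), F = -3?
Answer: 84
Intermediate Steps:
G(O, x) = (-1 + O)/(O + x)
s(t, Z) = 3 + 1/(Z + 2*t) (s(t, Z) = 3 + 1/(t + (t + Z)) = 3 + 1/(t + (Z + t)) = 3 + 1/(Z + 2*t))
s(G(3, 0), F)*35 = ((1 + 3*(-3) + 6*((-1 + 3)/(3 + 0)))/(-3 + 2*((-1 + 3)/(3 + 0))))*35 = ((1 - 9 + 6*(2/3))/(-3 + 2*(2/3)))*35 = ((1 - 9 + 4)/(-3 + 4/3))*35 = (-4/(-5/3))*35 = -3/5*(-4)*35 = (12/5)*35 = 84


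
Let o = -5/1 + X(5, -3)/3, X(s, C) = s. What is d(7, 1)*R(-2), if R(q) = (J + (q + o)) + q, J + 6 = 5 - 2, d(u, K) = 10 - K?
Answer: -93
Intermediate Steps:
o = -10/3 (o = -5/1 + 5/3 = -5*1 + 5*(⅓) = -5 + 5/3 = -10/3 ≈ -3.3333)
J = -3 (J = -6 + (5 - 2) = -6 + 3 = -3)
R(q) = -19/3 + 2*q (R(q) = (-3 + (q - 10/3)) + q = (-3 + (-10/3 + q)) + q = (-19/3 + q) + q = -19/3 + 2*q)
d(7, 1)*R(-2) = (10 - 1*1)*(-19/3 + 2*(-2)) = (10 - 1)*(-19/3 - 4) = 9*(-31/3) = -93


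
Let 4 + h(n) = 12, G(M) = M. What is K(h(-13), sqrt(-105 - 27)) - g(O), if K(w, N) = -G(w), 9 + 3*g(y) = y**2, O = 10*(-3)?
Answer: -305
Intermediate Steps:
h(n) = 8 (h(n) = -4 + 12 = 8)
O = -30
g(y) = -3 + y**2/3
K(w, N) = -w
K(h(-13), sqrt(-105 - 27)) - g(O) = -1*8 - (-3 + (1/3)*(-30)**2) = -8 - (-3 + (1/3)*900) = -8 - (-3 + 300) = -8 - 1*297 = -8 - 297 = -305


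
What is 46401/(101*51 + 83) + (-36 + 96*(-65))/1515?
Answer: 12482977/2643170 ≈ 4.7227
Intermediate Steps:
46401/(101*51 + 83) + (-36 + 96*(-65))/1515 = 46401/(5151 + 83) + (-36 - 6240)*(1/1515) = 46401/5234 - 6276*1/1515 = 46401*(1/5234) - 2092/505 = 46401/5234 - 2092/505 = 12482977/2643170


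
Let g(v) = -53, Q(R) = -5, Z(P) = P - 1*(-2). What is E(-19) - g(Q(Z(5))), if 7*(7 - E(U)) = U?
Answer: 439/7 ≈ 62.714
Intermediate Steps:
Z(P) = 2 + P (Z(P) = P + 2 = 2 + P)
E(U) = 7 - U/7
E(-19) - g(Q(Z(5))) = (7 - ⅐*(-19)) - 1*(-53) = (7 + 19/7) + 53 = 68/7 + 53 = 439/7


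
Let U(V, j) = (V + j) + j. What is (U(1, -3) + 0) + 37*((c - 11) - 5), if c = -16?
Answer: -1189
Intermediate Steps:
U(V, j) = V + 2*j
(U(1, -3) + 0) + 37*((c - 11) - 5) = ((1 + 2*(-3)) + 0) + 37*((-16 - 11) - 5) = ((1 - 6) + 0) + 37*(-27 - 5) = (-5 + 0) + 37*(-32) = -5 - 1184 = -1189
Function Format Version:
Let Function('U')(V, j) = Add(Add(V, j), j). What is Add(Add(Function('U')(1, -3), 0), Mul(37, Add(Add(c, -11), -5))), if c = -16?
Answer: -1189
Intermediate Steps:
Function('U')(V, j) = Add(V, Mul(2, j))
Add(Add(Function('U')(1, -3), 0), Mul(37, Add(Add(c, -11), -5))) = Add(Add(Add(1, Mul(2, -3)), 0), Mul(37, Add(Add(-16, -11), -5))) = Add(Add(Add(1, -6), 0), Mul(37, Add(-27, -5))) = Add(Add(-5, 0), Mul(37, -32)) = Add(-5, -1184) = -1189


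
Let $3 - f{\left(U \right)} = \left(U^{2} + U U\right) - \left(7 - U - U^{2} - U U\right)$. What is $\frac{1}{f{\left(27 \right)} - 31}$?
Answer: $- \frac{1}{2964} \approx -0.00033738$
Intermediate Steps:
$f{\left(U \right)} = 10 - U - 4 U^{2}$ ($f{\left(U \right)} = 3 - \left(\left(U^{2} + U U\right) - \left(7 - U - U^{2} - U U\right)\right) = 3 - \left(\left(U^{2} + U^{2}\right) + \left(\left(\left(U^{2} + U^{2}\right) - 7\right) + U\right)\right) = 3 - \left(2 U^{2} + \left(\left(2 U^{2} - 7\right) + U\right)\right) = 3 - \left(2 U^{2} + \left(\left(-7 + 2 U^{2}\right) + U\right)\right) = 3 - \left(2 U^{2} + \left(-7 + U + 2 U^{2}\right)\right) = 3 - \left(-7 + U + 4 U^{2}\right) = 10 - U - 4 U^{2}$)
$\frac{1}{f{\left(27 \right)} - 31} = \frac{1}{\left(10 - 27 - 4 \cdot 27^{2}\right) - 31} = \frac{1}{\left(10 - 27 - 2916\right) - 31} = \frac{1}{-2933 - 31} = \frac{1}{-2964} = - \frac{1}{2964}$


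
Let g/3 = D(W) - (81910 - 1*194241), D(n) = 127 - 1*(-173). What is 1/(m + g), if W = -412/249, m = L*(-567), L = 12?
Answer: 1/331089 ≈ 3.0203e-6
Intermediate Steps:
m = -6804 (m = 12*(-567) = -6804)
W = -412/249 (W = -412*1/249 = -412/249 ≈ -1.6546)
D(n) = 300 (D(n) = 127 + 173 = 300)
g = 337893 (g = 3*(300 - (81910 - 1*194241)) = 3*(300 - (81910 - 194241)) = 3*(300 - 1*(-112331)) = 3*(300 + 112331) = 3*112631 = 337893)
1/(m + g) = 1/(-6804 + 337893) = 1/331089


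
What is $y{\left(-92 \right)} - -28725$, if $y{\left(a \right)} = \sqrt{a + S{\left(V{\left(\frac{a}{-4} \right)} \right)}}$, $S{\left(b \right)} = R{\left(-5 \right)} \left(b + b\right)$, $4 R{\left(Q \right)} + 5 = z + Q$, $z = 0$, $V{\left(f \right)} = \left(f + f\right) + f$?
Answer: $28725 + i \sqrt{437} \approx 28725.0 + 20.905 i$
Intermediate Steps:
$V{\left(f \right)} = 3 f$ ($V{\left(f \right)} = 2 f + f = 3 f$)
$R{\left(Q \right)} = - \frac{5}{4} + \frac{Q}{4}$ ($R{\left(Q \right)} = - \frac{5}{4} + \frac{0 + Q}{4} = - \frac{5}{4} + \frac{Q}{4}$)
$S{\left(b \right)} = - 5 b$ ($S{\left(b \right)} = \left(- \frac{5}{4} + \frac{1}{4} \left(-5\right)\right) \left(b + b\right) = \left(- \frac{5}{4} - \frac{5}{4}\right) 2 b = - \frac{5 \cdot 2 b}{2} = - 5 b$)
$y{\left(a \right)} = \frac{\sqrt{19} \sqrt{a}}{2}$ ($y{\left(a \right)} = \sqrt{a - 5 \cdot 3 \frac{a}{-4}} = \sqrt{a - 5 \cdot 3 a \left(- \frac{1}{4}\right)} = \sqrt{a - 5 \cdot 3 \left(- \frac{a}{4}\right)} = \sqrt{a - 5 \left(- \frac{3 a}{4}\right)} = \sqrt{a + \frac{15 a}{4}} = \sqrt{\frac{19 a}{4}} = \frac{\sqrt{19} \sqrt{a}}{2}$)
$y{\left(-92 \right)} - -28725 = \frac{\sqrt{19} \sqrt{-92}}{2} - -28725 = \frac{\sqrt{19} \cdot 2 i \sqrt{23}}{2} + 28725 = i \sqrt{437} + 28725 = 28725 + i \sqrt{437}$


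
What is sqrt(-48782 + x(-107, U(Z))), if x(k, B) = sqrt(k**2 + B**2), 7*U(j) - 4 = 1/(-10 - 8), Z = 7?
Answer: sqrt(-86051448 + 14*sqrt(181769365))/42 ≈ 220.62*I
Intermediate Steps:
U(j) = 71/126 (U(j) = 4/7 + 1/(7*(-10 - 8)) = 4/7 + (1/7)/(-18) = 4/7 + (1/7)*(-1/18) = 4/7 - 1/126 = 71/126)
x(k, B) = sqrt(B**2 + k**2)
sqrt(-48782 + x(-107, U(Z))) = sqrt(-48782 + sqrt((71/126)**2 + (-107)**2)) = sqrt(-48782 + sqrt(5041/15876 + 11449)) = sqrt(-48782 + sqrt(181769365/15876)) = sqrt(-48782 + sqrt(181769365)/126)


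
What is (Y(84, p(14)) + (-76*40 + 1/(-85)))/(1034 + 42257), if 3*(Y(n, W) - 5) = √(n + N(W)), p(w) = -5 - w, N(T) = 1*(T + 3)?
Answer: -257976/3679735 + 2*√17/129873 ≈ -0.070044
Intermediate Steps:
N(T) = 3 + T (N(T) = 1*(3 + T) = 3 + T)
Y(n, W) = 5 + √(3 + W + n)/3 (Y(n, W) = 5 + √(n + (3 + W))/3 = 5 + √(3 + W + n)/3)
(Y(84, p(14)) + (-76*40 + 1/(-85)))/(1034 + 42257) = ((5 + √(3 + (-5 - 1*14) + 84)/3) + (-76*40 + 1/(-85)))/(1034 + 42257) = ((5 + √(3 + (-5 - 14) + 84)/3) + (-3040 - 1/85))/43291 = ((5 + √(3 - 19 + 84)/3) - 258401/85)*(1/43291) = ((5 + √68/3) - 258401/85)*(1/43291) = ((5 + (2*√17)/3) - 258401/85)*(1/43291) = ((5 + 2*√17/3) - 258401/85)*(1/43291) = (-257976/85 + 2*√17/3)*(1/43291) = -257976/3679735 + 2*√17/129873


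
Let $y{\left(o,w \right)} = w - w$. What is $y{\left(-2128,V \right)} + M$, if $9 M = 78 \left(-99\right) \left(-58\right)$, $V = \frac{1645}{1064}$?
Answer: $49764$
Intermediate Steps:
$V = \frac{235}{152}$ ($V = 1645 \cdot \frac{1}{1064} = \frac{235}{152} \approx 1.5461$)
$y{\left(o,w \right)} = 0$
$M = 49764$ ($M = \frac{78 \left(-99\right) \left(-58\right)}{9} = \frac{\left(-7722\right) \left(-58\right)}{9} = \frac{1}{9} \cdot 447876 = 49764$)
$y{\left(-2128,V \right)} + M = 0 + 49764 = 49764$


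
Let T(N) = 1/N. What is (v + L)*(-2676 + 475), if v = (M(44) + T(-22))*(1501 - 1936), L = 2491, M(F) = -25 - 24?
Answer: -1153691567/22 ≈ -5.2441e+7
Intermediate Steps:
M(F) = -49
v = 469365/22 (v = (-49 + 1/(-22))*(1501 - 1936) = (-49 - 1/22)*(-435) = -1079/22*(-435) = 469365/22 ≈ 21335.)
(v + L)*(-2676 + 475) = (469365/22 + 2491)*(-2676 + 475) = (524167/22)*(-2201) = -1153691567/22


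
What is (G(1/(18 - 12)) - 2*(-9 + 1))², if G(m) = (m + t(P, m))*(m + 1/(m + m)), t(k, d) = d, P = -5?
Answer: 94249/324 ≈ 290.89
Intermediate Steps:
G(m) = 2*m*(m + 1/(2*m)) (G(m) = (m + m)*(m + 1/(m + m)) = (2*m)*(m + 1/(2*m)) = 2*m*(m + 1/(2*m)))
(G(1/(18 - 12)) - 2*(-9 + 1))² = ((1 + 2*(1/(18 - 12))²) - 2*(-9 + 1))² = ((1 + 2*(1/6)²) - 2*(-8))² = ((1 + 2*(⅙)²) + 16)² = ((1 + 2*(1/36)) + 16)² = ((1 + 1/18) + 16)² = (19/18 + 16)² = (307/18)² = 94249/324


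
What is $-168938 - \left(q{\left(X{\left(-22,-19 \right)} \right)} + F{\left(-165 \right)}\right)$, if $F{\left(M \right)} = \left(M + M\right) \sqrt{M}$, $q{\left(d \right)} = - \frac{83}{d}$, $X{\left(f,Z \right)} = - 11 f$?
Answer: $- \frac{40882913}{242} + 330 i \sqrt{165} \approx -1.6894 \cdot 10^{5} + 4238.9 i$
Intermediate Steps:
$F{\left(M \right)} = 2 M^{\frac{3}{2}}$ ($F{\left(M \right)} = 2 M \sqrt{M} = 2 M^{\frac{3}{2}}$)
$-168938 - \left(q{\left(X{\left(-22,-19 \right)} \right)} + F{\left(-165 \right)}\right) = -168938 - \left(- \frac{83}{\left(-11\right) \left(-22\right)} + 2 \left(-165\right)^{\frac{3}{2}}\right) = -168938 - \left(- \frac{83}{242} + 2 \left(- 165 i \sqrt{165}\right)\right) = -168938 - \left(\left(-83\right) \frac{1}{242} - 330 i \sqrt{165}\right) = -168938 - \left(- \frac{83}{242} - 330 i \sqrt{165}\right) = -168938 + \left(\frac{83}{242} + 330 i \sqrt{165}\right) = - \frac{40882913}{242} + 330 i \sqrt{165}$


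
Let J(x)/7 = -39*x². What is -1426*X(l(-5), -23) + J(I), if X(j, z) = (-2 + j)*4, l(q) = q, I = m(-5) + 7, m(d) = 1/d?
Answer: 682612/25 ≈ 27304.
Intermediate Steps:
I = 34/5 (I = 1/(-5) + 7 = -⅕ + 7 = 34/5 ≈ 6.8000)
X(j, z) = -8 + 4*j
J(x) = -273*x² (J(x) = 7*(-39*x²) = -273*x²)
-1426*X(l(-5), -23) + J(I) = -1426*(-8 + 4*(-5)) - 273*(34/5)² = -1426*(-8 - 20) - 273*1156/25 = -1426*(-28) - 315588/25 = 39928 - 315588/25 = 682612/25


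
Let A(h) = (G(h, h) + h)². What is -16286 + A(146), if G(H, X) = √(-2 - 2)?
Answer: 5026 + 584*I ≈ 5026.0 + 584.0*I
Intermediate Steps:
G(H, X) = 2*I (G(H, X) = √(-4) = 2*I)
A(h) = (h + 2*I)² (A(h) = (2*I + h)² = (h + 2*I)²)
-16286 + A(146) = -16286 + (146 + 2*I)²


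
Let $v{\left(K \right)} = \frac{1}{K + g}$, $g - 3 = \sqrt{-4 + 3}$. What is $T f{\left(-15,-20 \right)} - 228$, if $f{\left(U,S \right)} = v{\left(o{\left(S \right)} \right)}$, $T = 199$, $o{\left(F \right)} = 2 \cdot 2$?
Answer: $- \frac{10007}{50} - \frac{199 i}{50} \approx -200.14 - 3.98 i$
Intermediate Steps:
$o{\left(F \right)} = 4$
$g = 3 + i$ ($g = 3 + \sqrt{-4 + 3} = 3 + \sqrt{-1} = 3 + i \approx 3.0 + 1.0 i$)
$v{\left(K \right)} = \frac{1}{3 + i + K}$ ($v{\left(K \right)} = \frac{1}{K + \left(3 + i\right)} = \frac{1}{3 + i + K}$)
$f{\left(U,S \right)} = \frac{7 - i}{50}$ ($f{\left(U,S \right)} = \frac{1}{3 + i + 4} = \frac{1}{7 + i} = \frac{7 - i}{50}$)
$T f{\left(-15,-20 \right)} - 228 = 199 \left(\frac{7}{50} - \frac{i}{50}\right) - 228 = \left(\frac{1393}{50} - \frac{199 i}{50}\right) - 228 = - \frac{10007}{50} - \frac{199 i}{50}$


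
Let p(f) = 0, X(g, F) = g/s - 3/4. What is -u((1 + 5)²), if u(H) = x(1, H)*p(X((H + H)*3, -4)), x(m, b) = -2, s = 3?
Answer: 0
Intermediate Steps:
X(g, F) = -¾ + g/3 (X(g, F) = g/3 - 3/4 = g*(⅓) - 3*¼ = g/3 - ¾ = -¾ + g/3)
u(H) = 0 (u(H) = -2*0 = 0)
-u((1 + 5)²) = -1*0 = 0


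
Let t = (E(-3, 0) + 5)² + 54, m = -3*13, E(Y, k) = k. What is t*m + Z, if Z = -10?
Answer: -3091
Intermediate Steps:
m = -39 (m = -1*39 = -39)
t = 79 (t = (0 + 5)² + 54 = 5² + 54 = 25 + 54 = 79)
t*m + Z = 79*(-39) - 10 = -3081 - 10 = -3091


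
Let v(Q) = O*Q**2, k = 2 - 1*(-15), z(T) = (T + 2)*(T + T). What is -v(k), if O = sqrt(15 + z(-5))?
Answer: -867*sqrt(5) ≈ -1938.7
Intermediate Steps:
z(T) = 2*T*(2 + T) (z(T) = (2 + T)*(2*T) = 2*T*(2 + T))
O = 3*sqrt(5) (O = sqrt(15 + 2*(-5)*(2 - 5)) = sqrt(15 + 2*(-5)*(-3)) = sqrt(15 + 30) = sqrt(45) = 3*sqrt(5) ≈ 6.7082)
k = 17 (k = 2 + 15 = 17)
v(Q) = 3*sqrt(5)*Q**2 (v(Q) = (3*sqrt(5))*Q**2 = 3*sqrt(5)*Q**2)
-v(k) = -3*sqrt(5)*17**2 = -3*sqrt(5)*289 = -867*sqrt(5)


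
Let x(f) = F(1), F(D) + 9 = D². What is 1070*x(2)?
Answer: -8560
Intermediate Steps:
F(D) = -9 + D²
x(f) = -8 (x(f) = -9 + 1² = -9 + 1 = -8)
1070*x(2) = 1070*(-8) = -8560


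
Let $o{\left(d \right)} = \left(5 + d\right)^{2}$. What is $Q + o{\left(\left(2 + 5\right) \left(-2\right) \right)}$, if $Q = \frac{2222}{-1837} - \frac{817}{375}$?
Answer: $\frac{4860436}{62625} \approx 77.612$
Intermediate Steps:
$Q = - \frac{212189}{62625}$ ($Q = 2222 \left(- \frac{1}{1837}\right) - \frac{817}{375} = - \frac{202}{167} - \frac{817}{375} = - \frac{212189}{62625} \approx -3.3882$)
$Q + o{\left(\left(2 + 5\right) \left(-2\right) \right)} = - \frac{212189}{62625} + \left(5 + \left(2 + 5\right) \left(-2\right)\right)^{2} = - \frac{212189}{62625} + \left(5 + 7 \left(-2\right)\right)^{2} = - \frac{212189}{62625} + \left(5 - 14\right)^{2} = - \frac{212189}{62625} + \left(-9\right)^{2} = - \frac{212189}{62625} + 81 = \frac{4860436}{62625}$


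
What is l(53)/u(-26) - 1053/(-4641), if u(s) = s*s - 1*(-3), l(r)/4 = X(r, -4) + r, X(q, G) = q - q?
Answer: 889/1649 ≈ 0.53911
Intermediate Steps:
X(q, G) = 0
l(r) = 4*r (l(r) = 4*(0 + r) = 4*r)
u(s) = 3 + s**2 (u(s) = s**2 + 3 = 3 + s**2)
l(53)/u(-26) - 1053/(-4641) = (4*53)/(3 + (-26)**2) - 1053/(-4641) = 212/(3 + 676) - 1053*(-1/4641) = 212/679 + 27/119 = 889/1649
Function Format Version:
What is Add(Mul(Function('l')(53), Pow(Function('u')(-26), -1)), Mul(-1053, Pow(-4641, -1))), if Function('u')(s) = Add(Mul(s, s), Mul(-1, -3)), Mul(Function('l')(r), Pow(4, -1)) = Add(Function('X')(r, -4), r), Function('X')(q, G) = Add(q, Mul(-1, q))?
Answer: Rational(889, 1649) ≈ 0.53911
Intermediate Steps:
Function('X')(q, G) = 0
Function('l')(r) = Mul(4, r) (Function('l')(r) = Mul(4, Add(0, r)) = Mul(4, r))
Function('u')(s) = Add(3, Pow(s, 2)) (Function('u')(s) = Add(Pow(s, 2), 3) = Add(3, Pow(s, 2)))
Add(Mul(Function('l')(53), Pow(Function('u')(-26), -1)), Mul(-1053, Pow(-4641, -1))) = Add(Mul(Mul(4, 53), Pow(Add(3, Pow(-26, 2)), -1)), Mul(-1053, Pow(-4641, -1))) = Add(Mul(212, Pow(Add(3, 676), -1)), Mul(-1053, Rational(-1, 4641))) = Add(Mul(212, Pow(679, -1)), Rational(27, 119)) = Add(Mul(212, Rational(1, 679)), Rational(27, 119)) = Add(Rational(212, 679), Rational(27, 119)) = Rational(889, 1649)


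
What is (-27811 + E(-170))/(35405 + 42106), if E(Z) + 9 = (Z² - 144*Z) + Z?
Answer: 25390/77511 ≈ 0.32757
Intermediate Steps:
E(Z) = -9 + Z² - 143*Z (E(Z) = -9 + ((Z² - 144*Z) + Z) = -9 + (Z² - 143*Z) = -9 + Z² - 143*Z)
(-27811 + E(-170))/(35405 + 42106) = (-27811 + (-9 + (-170)² - 143*(-170)))/(35405 + 42106) = (-27811 + (-9 + 28900 + 24310))/77511 = (-27811 + 53201)*(1/77511) = 25390*(1/77511) = 25390/77511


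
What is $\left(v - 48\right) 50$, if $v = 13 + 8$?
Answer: $-1350$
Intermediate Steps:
$v = 21$
$\left(v - 48\right) 50 = \left(21 - 48\right) 50 = \left(-27\right) 50 = -1350$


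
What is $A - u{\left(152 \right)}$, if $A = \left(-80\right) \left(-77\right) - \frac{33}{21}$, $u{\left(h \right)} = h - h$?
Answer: $\frac{43109}{7} \approx 6158.4$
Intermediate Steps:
$u{\left(h \right)} = 0$
$A = \frac{43109}{7}$ ($A = 6160 - \frac{11}{7} = \frac{43109}{7} \approx 6158.4$)
$A - u{\left(152 \right)} = \frac{43109}{7} - 0 = \frac{43109}{7} + 0 = \frac{43109}{7}$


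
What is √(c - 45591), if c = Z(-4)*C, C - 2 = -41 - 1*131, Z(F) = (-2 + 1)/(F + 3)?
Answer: I*√45761 ≈ 213.92*I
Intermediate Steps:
Z(F) = -1/(3 + F)
C = -170 (C = 2 + (-41 - 1*131) = 2 + (-41 - 131) = 2 - 172 = -170)
c = -170 (c = -1/(3 - 4)*(-170) = -1/(-1)*(-170) = -1*(-1)*(-170) = 1*(-170) = -170)
√(c - 45591) = √(-170 - 45591) = √(-45761) = I*√45761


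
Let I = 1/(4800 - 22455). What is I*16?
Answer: -16/17655 ≈ -0.00090626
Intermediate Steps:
I = -1/17655 (I = 1/(-17655) = -1/17655 ≈ -5.6641e-5)
I*16 = -1/17655*16 = -16/17655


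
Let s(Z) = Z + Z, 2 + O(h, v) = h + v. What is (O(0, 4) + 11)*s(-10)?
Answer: -260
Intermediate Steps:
O(h, v) = -2 + h + v (O(h, v) = -2 + (h + v) = -2 + h + v)
s(Z) = 2*Z
(O(0, 4) + 11)*s(-10) = ((-2 + 0 + 4) + 11)*(2*(-10)) = (2 + 11)*(-20) = 13*(-20) = -260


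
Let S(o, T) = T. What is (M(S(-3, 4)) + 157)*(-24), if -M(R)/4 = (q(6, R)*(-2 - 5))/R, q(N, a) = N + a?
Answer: -5448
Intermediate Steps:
M(R) = -4*(-42 - 7*R)/R (M(R) = -4*(6 + R)*(-2 - 5)/R = -4*(6 + R)*(-7)/R = -4*(-42 - 7*R)/R)
(M(S(-3, 4)) + 157)*(-24) = ((28 + 168/4) + 157)*(-24) = ((28 + 168*(¼)) + 157)*(-24) = ((28 + 42) + 157)*(-24) = (70 + 157)*(-24) = 227*(-24) = -5448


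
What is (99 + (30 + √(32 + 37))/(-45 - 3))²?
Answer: (4722 - √69)²/2304 ≈ 9643.6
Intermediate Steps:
(99 + (30 + √(32 + 37))/(-45 - 3))² = (99 + (30 + √69)/(-48))² = (99 + (30 + √69)*(-1/48))² = (99 + (-5/8 - √69/48))² = (787/8 - √69/48)²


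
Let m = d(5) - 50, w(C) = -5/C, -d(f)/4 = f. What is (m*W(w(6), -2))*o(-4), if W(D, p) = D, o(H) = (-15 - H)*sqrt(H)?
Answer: -3850*I/3 ≈ -1283.3*I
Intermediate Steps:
d(f) = -4*f
m = -70 (m = -4*5 - 50 = -20 - 50 = -70)
o(H) = sqrt(H)*(-15 - H)
(m*W(w(6), -2))*o(-4) = (-(-350)/6)*(sqrt(-4)*(-15 - 1*(-4))) = (-(-350)/6)*((2*I)*(-15 + 4)) = (-70*(-5/6))*((2*I)*(-11)) = 175*(-22*I)/3 = -3850*I/3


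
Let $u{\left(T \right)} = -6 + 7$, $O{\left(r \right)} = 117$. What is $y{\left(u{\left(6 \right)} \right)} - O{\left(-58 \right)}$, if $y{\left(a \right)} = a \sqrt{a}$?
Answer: $-116$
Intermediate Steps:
$u{\left(T \right)} = 1$
$y{\left(a \right)} = a^{\frac{3}{2}}$
$y{\left(u{\left(6 \right)} \right)} - O{\left(-58 \right)} = 1^{\frac{3}{2}} - 117 = 1 - 117 = -116$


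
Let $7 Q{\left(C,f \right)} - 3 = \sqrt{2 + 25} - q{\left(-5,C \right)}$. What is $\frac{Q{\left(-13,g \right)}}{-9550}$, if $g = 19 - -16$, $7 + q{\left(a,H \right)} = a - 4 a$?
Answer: $\frac{1}{13370} - \frac{3 \sqrt{3}}{66850} \approx -2.9342 \cdot 10^{-6}$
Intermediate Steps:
$q{\left(a,H \right)} = -7 - 3 a$ ($q{\left(a,H \right)} = -7 + \left(a - 4 a\right) = -7 - 3 a$)
$g = 35$ ($g = 19 + 16 = 35$)
$Q{\left(C,f \right)} = - \frac{5}{7} + \frac{3 \sqrt{3}}{7}$ ($Q{\left(C,f \right)} = \frac{3}{7} + \frac{\sqrt{2 + 25} - \left(-7 - -15\right)}{7} = \frac{3}{7} + \frac{\sqrt{27} - \left(-7 + 15\right)}{7} = \frac{3}{7} + \frac{3 \sqrt{3} - 8}{7} = \frac{3}{7} + \frac{-8 + 3 \sqrt{3}}{7} = \frac{3}{7} - \left(\frac{8}{7} - \frac{3 \sqrt{3}}{7}\right) = - \frac{5}{7} + \frac{3 \sqrt{3}}{7}$)
$\frac{Q{\left(-13,g \right)}}{-9550} = \frac{- \frac{5}{7} + \frac{3 \sqrt{3}}{7}}{-9550} = \left(- \frac{5}{7} + \frac{3 \sqrt{3}}{7}\right) \left(- \frac{1}{9550}\right) = \frac{1}{13370} - \frac{3 \sqrt{3}}{66850}$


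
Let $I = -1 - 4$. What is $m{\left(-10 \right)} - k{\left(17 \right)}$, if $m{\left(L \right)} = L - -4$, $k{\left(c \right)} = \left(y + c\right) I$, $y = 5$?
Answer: $104$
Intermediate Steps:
$I = -5$
$k{\left(c \right)} = -25 - 5 c$ ($k{\left(c \right)} = \left(5 + c\right) \left(-5\right) = -25 - 5 c$)
$m{\left(L \right)} = 4 + L$ ($m{\left(L \right)} = L + 4 = 4 + L$)
$m{\left(-10 \right)} - k{\left(17 \right)} = \left(4 - 10\right) - \left(-25 - 85\right) = -6 - \left(-25 - 85\right) = -6 - -110 = -6 + 110 = 104$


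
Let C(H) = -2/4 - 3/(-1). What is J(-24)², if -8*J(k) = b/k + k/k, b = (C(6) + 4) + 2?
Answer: 961/147456 ≈ 0.0065172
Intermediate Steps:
C(H) = 5/2 (C(H) = -2*¼ - 3*(-1) = -½ + 3 = 5/2)
b = 17/2 (b = (5/2 + 4) + 2 = 13/2 + 2 = 17/2 ≈ 8.5000)
J(k) = -⅛ - 17/(16*k) (J(k) = -(17/(2*k) + k/k)/8 = -(17/(2*k) + 1)/8 = -(1 + 17/(2*k))/8 = -⅛ - 17/(16*k))
J(-24)² = ((1/16)*(-17 - 2*(-24))/(-24))² = ((1/16)*(-1/24)*(-17 + 48))² = ((1/16)*(-1/24)*31)² = (-31/384)² = 961/147456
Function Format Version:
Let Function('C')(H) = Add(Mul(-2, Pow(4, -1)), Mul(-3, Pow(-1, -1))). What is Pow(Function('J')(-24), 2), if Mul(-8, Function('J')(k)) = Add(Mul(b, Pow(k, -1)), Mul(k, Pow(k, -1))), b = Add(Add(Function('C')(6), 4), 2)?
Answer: Rational(961, 147456) ≈ 0.0065172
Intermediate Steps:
Function('C')(H) = Rational(5, 2) (Function('C')(H) = Add(Mul(-2, Rational(1, 4)), Mul(-3, -1)) = Add(Rational(-1, 2), 3) = Rational(5, 2))
b = Rational(17, 2) (b = Add(Add(Rational(5, 2), 4), 2) = Add(Rational(13, 2), 2) = Rational(17, 2) ≈ 8.5000)
Function('J')(k) = Add(Rational(-1, 8), Mul(Rational(-17, 16), Pow(k, -1))) (Function('J')(k) = Mul(Rational(-1, 8), Add(Mul(Rational(17, 2), Pow(k, -1)), Mul(k, Pow(k, -1)))) = Mul(Rational(-1, 8), Add(Mul(Rational(17, 2), Pow(k, -1)), 1)) = Mul(Rational(-1, 8), Add(1, Mul(Rational(17, 2), Pow(k, -1)))) = Add(Rational(-1, 8), Mul(Rational(-17, 16), Pow(k, -1))))
Pow(Function('J')(-24), 2) = Pow(Mul(Rational(1, 16), Pow(-24, -1), Add(-17, Mul(-2, -24))), 2) = Pow(Mul(Rational(1, 16), Rational(-1, 24), Add(-17, 48)), 2) = Pow(Mul(Rational(1, 16), Rational(-1, 24), 31), 2) = Pow(Rational(-31, 384), 2) = Rational(961, 147456)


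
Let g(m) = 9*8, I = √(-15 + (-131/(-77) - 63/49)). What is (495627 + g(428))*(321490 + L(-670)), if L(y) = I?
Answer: 159362271510 + 495699*I*√86471/77 ≈ 1.5936e+11 + 1.8931e+6*I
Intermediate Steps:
I = I*√86471/77 (I = √(-15 + (-131*(-1/77) - 63*1/49)) = √(-15 + (131/77 - 9/7)) = √(-15 + 32/77) = √(-1123/77) = I*√86471/77 ≈ 3.819*I)
L(y) = I*√86471/77
g(m) = 72
(495627 + g(428))*(321490 + L(-670)) = (495627 + 72)*(321490 + I*√86471/77) = 495699*(321490 + I*√86471/77) = 159362271510 + 495699*I*√86471/77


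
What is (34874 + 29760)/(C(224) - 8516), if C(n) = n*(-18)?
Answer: -32317/6274 ≈ -5.1509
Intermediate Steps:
C(n) = -18*n
(34874 + 29760)/(C(224) - 8516) = (34874 + 29760)/(-18*224 - 8516) = 64634/(-4032 - 8516) = 64634/(-12548) = 64634*(-1/12548) = -32317/6274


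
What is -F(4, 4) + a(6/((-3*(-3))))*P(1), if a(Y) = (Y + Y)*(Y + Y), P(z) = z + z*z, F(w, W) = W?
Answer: -4/9 ≈ -0.44444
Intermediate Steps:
P(z) = z + z²
a(Y) = 4*Y² (a(Y) = (2*Y)*(2*Y) = 4*Y²)
-F(4, 4) + a(6/((-3*(-3))))*P(1) = -1*4 + (4*(6/((-3*(-3))))²)*(1*(1 + 1)) = -4 + (4*(6/9)²)*(1*2) = -4 + (4*(6*(⅑))²)*2 = -4 + (4*(⅔)²)*2 = -4 + (4*(4/9))*2 = -4 + (16/9)*2 = -4 + 32/9 = -4/9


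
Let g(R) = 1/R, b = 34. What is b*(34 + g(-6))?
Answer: 3451/3 ≈ 1150.3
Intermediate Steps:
g(R) = 1/R
b*(34 + g(-6)) = 34*(34 + 1/(-6)) = 34*(34 - 1/6) = 34*(203/6) = 3451/3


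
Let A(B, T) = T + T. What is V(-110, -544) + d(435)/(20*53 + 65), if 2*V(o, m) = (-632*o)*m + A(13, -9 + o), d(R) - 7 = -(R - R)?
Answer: -21273253868/1125 ≈ -1.8910e+7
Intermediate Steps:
A(B, T) = 2*T
d(R) = 7 (d(R) = 7 - (R - R) = 7 - 1*0 = 7 + 0 = 7)
V(o, m) = -9 + o - 316*m*o (V(o, m) = ((-632*o)*m + 2*(-9 + o))/2 = (-632*m*o + (-18 + 2*o))/2 = (-18 + 2*o - 632*m*o)/2 = -9 + o - 316*m*o)
V(-110, -544) + d(435)/(20*53 + 65) = (-9 - 110 - 316*(-544)*(-110)) + 7/(20*53 + 65) = (-9 - 110 - 18909440) + 7/(1060 + 65) = -18909559 + 7/1125 = -21273253868/1125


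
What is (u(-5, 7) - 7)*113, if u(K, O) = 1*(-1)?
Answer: -904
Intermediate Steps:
u(K, O) = -1
(u(-5, 7) - 7)*113 = (-1 - 7)*113 = -8*113 = -904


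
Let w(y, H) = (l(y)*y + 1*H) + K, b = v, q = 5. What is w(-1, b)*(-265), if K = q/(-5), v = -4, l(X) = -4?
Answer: 265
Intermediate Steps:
K = -1 (K = 5/(-5) = 5*(-⅕) = -1)
b = -4
w(y, H) = -1 + H - 4*y (w(y, H) = (-4*y + 1*H) - 1 = (-4*y + H) - 1 = (H - 4*y) - 1 = -1 + H - 4*y)
w(-1, b)*(-265) = (-1 - 4 - 4*(-1))*(-265) = (-1 - 4 + 4)*(-265) = -1*(-265) = 265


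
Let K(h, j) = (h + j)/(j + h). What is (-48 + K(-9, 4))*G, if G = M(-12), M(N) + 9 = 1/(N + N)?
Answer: 10199/24 ≈ 424.96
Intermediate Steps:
M(N) = -9 + 1/(2*N) (M(N) = -9 + 1/(N + N) = -9 + 1/(2*N))
K(h, j) = 1 (K(h, j) = (h + j)/(h + j) = 1)
G = -217/24 (G = -9 + (½)/(-12) = -9 + (½)*(-1/12) = -9 - 1/24 = -217/24 ≈ -9.0417)
(-48 + K(-9, 4))*G = (-48 + 1)*(-217/24) = -47*(-217/24) = 10199/24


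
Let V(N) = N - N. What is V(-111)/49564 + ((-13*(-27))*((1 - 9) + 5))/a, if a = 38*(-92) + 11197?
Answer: -351/2567 ≈ -0.13674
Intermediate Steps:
V(N) = 0
a = 7701 (a = -3496 + 11197 = 7701)
V(-111)/49564 + ((-13*(-27))*((1 - 9) + 5))/a = 0/49564 + ((-13*(-27))*((1 - 9) + 5))/7701 = 0*(1/49564) + (351*(-8 + 5))*(1/7701) = 0 + (351*(-3))*(1/7701) = 0 - 1053*1/7701 = 0 - 351/2567 = -351/2567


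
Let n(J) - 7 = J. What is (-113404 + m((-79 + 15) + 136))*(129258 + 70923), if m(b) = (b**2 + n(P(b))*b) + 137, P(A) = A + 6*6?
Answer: -19978664343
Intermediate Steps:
P(A) = 36 + A (P(A) = A + 36 = 36 + A)
n(J) = 7 + J
m(b) = 137 + b**2 + b*(43 + b) (m(b) = (b**2 + (7 + (36 + b))*b) + 137 = (b**2 + (43 + b)*b) + 137 = (b**2 + b*(43 + b)) + 137 = 137 + b**2 + b*(43 + b))
(-113404 + m((-79 + 15) + 136))*(129258 + 70923) = (-113404 + (137 + ((-79 + 15) + 136)**2 + ((-79 + 15) + 136)*(43 + ((-79 + 15) + 136))))*(129258 + 70923) = (-113404 + (137 + (-64 + 136)**2 + (-64 + 136)*(43 + (-64 + 136))))*200181 = (-113404 + (137 + 72**2 + 72*(43 + 72)))*200181 = (-113404 + (137 + 5184 + 72*115))*200181 = (-113404 + (137 + 5184 + 8280))*200181 = (-113404 + 13601)*200181 = -99803*200181 = -19978664343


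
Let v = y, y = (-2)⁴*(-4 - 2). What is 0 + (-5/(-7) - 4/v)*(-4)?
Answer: -127/42 ≈ -3.0238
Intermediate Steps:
y = -96 (y = 16*(-6) = -96)
v = -96
0 + (-5/(-7) - 4/v)*(-4) = 0 + (-5/(-7) - 4/(-96))*(-4) = 0 + (-5*(-⅐) - 4*(-1/96))*(-4) = 0 + (5/7 + 1/24)*(-4) = 0 + (127/168)*(-4) = 0 - 127/42 = -127/42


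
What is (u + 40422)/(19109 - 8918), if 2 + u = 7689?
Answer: 48109/10191 ≈ 4.7207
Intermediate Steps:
u = 7687 (u = -2 + 7689 = 7687)
(u + 40422)/(19109 - 8918) = (7687 + 40422)/(19109 - 8918) = 48109/10191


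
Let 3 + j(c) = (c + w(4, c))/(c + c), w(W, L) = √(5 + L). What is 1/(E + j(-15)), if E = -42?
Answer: -8010/356447 + 6*I*√10/356447 ≈ -0.022472 + 5.323e-5*I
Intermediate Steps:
j(c) = -3 + (c + √(5 + c))/(2*c) (j(c) = -3 + (c + √(5 + c))/(c + c) = -3 + (c + √(5 + c))/((2*c)) = -3 + (c + √(5 + c))*(1/(2*c)) = -3 + (c + √(5 + c))/(2*c))
1/(E + j(-15)) = 1/(-42 + (½)*(√(5 - 15) - 5*(-15))/(-15)) = 1/(-42 + (½)*(-1/15)*(√(-10) + 75)) = 1/(-42 + (½)*(-1/15)*(I*√10 + 75)) = 1/(-42 + (½)*(-1/15)*(75 + I*√10)) = 1/(-42 + (-5/2 - I*√10/30)) = 1/(-89/2 - I*√10/30)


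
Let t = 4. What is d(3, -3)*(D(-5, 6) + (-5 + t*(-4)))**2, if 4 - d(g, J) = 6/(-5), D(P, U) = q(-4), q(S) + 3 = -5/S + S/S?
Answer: 98397/40 ≈ 2459.9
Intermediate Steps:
q(S) = -2 - 5/S (q(S) = -3 + (-5/S + S/S) = -3 + (-5/S + 1) = -3 + (1 - 5/S) = -2 - 5/S)
D(P, U) = -3/4 (D(P, U) = -2 - 5/(-4) = -2 - 5*(-1/4) = -2 + 5/4 = -3/4)
d(g, J) = 26/5 (d(g, J) = 4 - 6/(-5) = 4 - 6*(-1)/5 = 4 - 1*(-6/5) = 4 + 6/5 = 26/5)
d(3, -3)*(D(-5, 6) + (-5 + t*(-4)))**2 = 26*(-3/4 + (-5 + 4*(-4)))**2/5 = 26*(-3/4 + (-5 - 16))**2/5 = 26*(-3/4 - 21)**2/5 = 26*(-87/4)**2/5 = (26/5)*(7569/16) = 98397/40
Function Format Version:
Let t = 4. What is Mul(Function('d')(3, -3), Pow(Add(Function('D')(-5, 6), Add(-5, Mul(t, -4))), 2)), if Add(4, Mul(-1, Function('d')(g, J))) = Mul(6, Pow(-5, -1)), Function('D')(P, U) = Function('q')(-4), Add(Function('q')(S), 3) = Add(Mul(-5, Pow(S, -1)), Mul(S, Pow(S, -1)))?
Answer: Rational(98397, 40) ≈ 2459.9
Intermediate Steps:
Function('q')(S) = Add(-2, Mul(-5, Pow(S, -1))) (Function('q')(S) = Add(-3, Add(Mul(-5, Pow(S, -1)), Mul(S, Pow(S, -1)))) = Add(-3, Add(Mul(-5, Pow(S, -1)), 1)) = Add(-3, Add(1, Mul(-5, Pow(S, -1)))) = Add(-2, Mul(-5, Pow(S, -1))))
Function('D')(P, U) = Rational(-3, 4) (Function('D')(P, U) = Add(-2, Mul(-5, Pow(-4, -1))) = Add(-2, Mul(-5, Rational(-1, 4))) = Add(-2, Rational(5, 4)) = Rational(-3, 4))
Function('d')(g, J) = Rational(26, 5) (Function('d')(g, J) = Add(4, Mul(-1, Mul(6, Pow(-5, -1)))) = Add(4, Mul(-1, Mul(6, Rational(-1, 5)))) = Add(4, Mul(-1, Rational(-6, 5))) = Add(4, Rational(6, 5)) = Rational(26, 5))
Mul(Function('d')(3, -3), Pow(Add(Function('D')(-5, 6), Add(-5, Mul(t, -4))), 2)) = Mul(Rational(26, 5), Pow(Add(Rational(-3, 4), Add(-5, Mul(4, -4))), 2)) = Mul(Rational(26, 5), Pow(Add(Rational(-3, 4), Add(-5, -16)), 2)) = Mul(Rational(26, 5), Pow(Add(Rational(-3, 4), -21), 2)) = Mul(Rational(26, 5), Pow(Rational(-87, 4), 2)) = Mul(Rational(26, 5), Rational(7569, 16)) = Rational(98397, 40)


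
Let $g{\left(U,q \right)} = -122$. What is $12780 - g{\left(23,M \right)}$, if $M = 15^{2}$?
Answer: $12902$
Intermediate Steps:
$M = 225$
$12780 - g{\left(23,M \right)} = 12780 - -122 = 12780 + 122 = 12902$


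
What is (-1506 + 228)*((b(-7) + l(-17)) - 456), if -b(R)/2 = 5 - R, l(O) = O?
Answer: 635166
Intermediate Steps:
b(R) = -10 + 2*R (b(R) = -2*(5 - R) = -10 + 2*R)
(-1506 + 228)*((b(-7) + l(-17)) - 456) = (-1506 + 228)*(((-10 + 2*(-7)) - 17) - 456) = -1278*(((-10 - 14) - 17) - 456) = -1278*((-24 - 17) - 456) = -1278*(-41 - 456) = -1278*(-497) = 635166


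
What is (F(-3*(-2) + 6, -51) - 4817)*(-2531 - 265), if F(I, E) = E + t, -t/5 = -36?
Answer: 13107648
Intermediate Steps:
t = 180 (t = -5*(-36) = 180)
F(I, E) = 180 + E (F(I, E) = E + 180 = 180 + E)
(F(-3*(-2) + 6, -51) - 4817)*(-2531 - 265) = ((180 - 51) - 4817)*(-2531 - 265) = (129 - 4817)*(-2796) = -4688*(-2796) = 13107648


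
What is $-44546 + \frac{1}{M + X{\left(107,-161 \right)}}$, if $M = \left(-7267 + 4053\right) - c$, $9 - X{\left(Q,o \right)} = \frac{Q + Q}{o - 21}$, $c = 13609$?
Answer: $- \frac{68153910073}{1529967} \approx -44546.0$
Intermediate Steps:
$X{\left(Q,o \right)} = 9 - \frac{2 Q}{-21 + o}$ ($X{\left(Q,o \right)} = 9 - \frac{Q + Q}{o - 21} = 9 - \frac{2 Q}{-21 + o}$)
$M = -16823$ ($M = \left(-7267 + 4053\right) - 13609 = -3214 - 13609 = -16823$)
$-44546 + \frac{1}{M + X{\left(107,-161 \right)}} = -44546 + \frac{1}{-16823 + \frac{-189 - 214 + 9 \left(-161\right)}{-21 - 161}} = -44546 + \frac{1}{-16823 + \frac{-189 - 214 - 1449}{-182}} = -44546 + \frac{1}{-16823 - - \frac{926}{91}} = -44546 + \frac{1}{-16823 + \frac{926}{91}} = -44546 + \frac{1}{- \frac{1529967}{91}} = -44546 - \frac{91}{1529967} = - \frac{68153910073}{1529967}$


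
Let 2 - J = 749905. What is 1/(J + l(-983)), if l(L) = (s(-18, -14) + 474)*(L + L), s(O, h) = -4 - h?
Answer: -1/1701447 ≈ -5.8773e-7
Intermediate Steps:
J = -749903 (J = 2 - 1*749905 = 2 - 749905 = -749903)
l(L) = 968*L (l(L) = ((-4 - 1*(-14)) + 474)*(L + L) = ((-4 + 14) + 474)*(2*L) = (10 + 474)*(2*L) = 484*(2*L) = 968*L)
1/(J + l(-983)) = 1/(-749903 + 968*(-983)) = 1/(-749903 - 951544) = 1/(-1701447) = -1/1701447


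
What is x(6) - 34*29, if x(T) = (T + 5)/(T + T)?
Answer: -11821/12 ≈ -985.08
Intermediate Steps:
x(T) = (5 + T)/(2*T) (x(T) = (5 + T)/((2*T)) = (5 + T)*(1/(2*T)) = (5 + T)/(2*T))
x(6) - 34*29 = (½)*(5 + 6)/6 - 34*29 = (½)*(⅙)*11 - 986 = 11/12 - 986 = -11821/12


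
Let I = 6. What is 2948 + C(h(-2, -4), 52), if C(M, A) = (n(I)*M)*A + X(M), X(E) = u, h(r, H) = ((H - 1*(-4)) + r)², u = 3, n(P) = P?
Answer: 4199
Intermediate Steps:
h(r, H) = (4 + H + r)² (h(r, H) = ((H + 4) + r)² = ((4 + H) + r)² = (4 + H + r)²)
X(E) = 3
C(M, A) = 3 + 6*A*M (C(M, A) = (6*M)*A + 3 = 6*A*M + 3 = 3 + 6*A*M)
2948 + C(h(-2, -4), 52) = 2948 + (3 + 6*52*(4 - 4 - 2)²) = 2948 + (3 + 6*52*(-2)²) = 2948 + (3 + 6*52*4) = 2948 + (3 + 1248) = 2948 + 1251 = 4199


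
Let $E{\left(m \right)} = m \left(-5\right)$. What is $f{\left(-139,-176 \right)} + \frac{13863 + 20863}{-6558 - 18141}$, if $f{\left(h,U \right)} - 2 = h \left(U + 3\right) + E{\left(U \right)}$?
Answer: $\frac{615686645}{24699} \approx 24928.0$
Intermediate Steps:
$E{\left(m \right)} = - 5 m$
$f{\left(h,U \right)} = 2 - 5 U + h \left(3 + U\right)$ ($f{\left(h,U \right)} = 2 - \left(5 U - h \left(U + 3\right)\right) = 2 - \left(5 U - h \left(3 + U\right)\right) = 2 - 5 U + h \left(3 + U\right)$)
$f{\left(-139,-176 \right)} + \frac{13863 + 20863}{-6558 - 18141} = \left(2 - -880 + 3 \left(-139\right) - -24464\right) + \frac{13863 + 20863}{-6558 - 18141} = \left(2 + 880 - 417 + 24464\right) + \frac{34726}{-24699} = 24929 + 34726 \left(- \frac{1}{24699}\right) = 24929 - \frac{34726}{24699} = \frac{615686645}{24699}$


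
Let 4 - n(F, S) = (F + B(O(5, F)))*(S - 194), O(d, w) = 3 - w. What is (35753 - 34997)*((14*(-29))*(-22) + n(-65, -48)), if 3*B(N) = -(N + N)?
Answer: -13430088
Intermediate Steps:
B(N) = -2*N/3 (B(N) = (-(N + N))/3 = (-2*N)/3 = -2*N/3)
n(F, S) = 4 - (-194 + S)*(-2 + 5*F/3) (n(F, S) = 4 - (F - 2*(3 - F)/3)*(S - 194) = 4 - (F + (-2 + 2*F/3))*(-194 + S) = 4 - (-2 + 5*F/3)*(-194 + S) = 4 - (-194 + S)*(-2 + 5*F/3))
(35753 - 34997)*((14*(-29))*(-22) + n(-65, -48)) = (35753 - 34997)*((14*(-29))*(-22) + (-384 + 2*(-48) + (970/3)*(-65) - 5/3*(-65)*(-48))) = 756*(-406*(-22) + (-384 - 96 - 63050/3 - 5200)) = 756*(8932 - 80090/3) = 756*(-53294/3) = -13430088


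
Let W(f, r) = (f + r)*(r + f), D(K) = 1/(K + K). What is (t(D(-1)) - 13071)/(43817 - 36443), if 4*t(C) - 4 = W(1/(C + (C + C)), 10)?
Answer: -58717/33183 ≈ -1.7695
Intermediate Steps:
D(K) = 1/(2*K)
W(f, r) = (f + r)**2 (W(f, r) = (f + r)*(f + r) = (f + r)**2)
t(C) = 1 + (10 + 1/(3*C))**2/4 (t(C) = 1 + (1/(C + (C + C)) + 10)**2/4 = 1 + (1/(C + 2*C) + 10)**2/4 = 1 + (1/(3*C) + 10)**2/4 = 1 + (10 + 1/(3*C))**2/4)
(t(D(-1)) - 13071)/(43817 - 36443) = ((26 + 1/(36*((1/2)/(-1))**2) + 5/(3*(((1/2)/(-1))))) - 13071)/(43817 - 36443) = ((26 + 1/(36*((1/2)*(-1))**2) + 5/(3*(((1/2)*(-1))))) - 13071)/7374 = ((26 + 1/(36*(-1/2)**2) + 5/(3*(-1/2))) - 13071)*(1/7374) = ((26 + (1/36)*4 + (5/3)*(-2)) - 13071)*(1/7374) = ((26 + 1/9 - 10/3) - 13071)*(1/7374) = (205/9 - 13071)*(1/7374) = -117434/9*1/7374 = -58717/33183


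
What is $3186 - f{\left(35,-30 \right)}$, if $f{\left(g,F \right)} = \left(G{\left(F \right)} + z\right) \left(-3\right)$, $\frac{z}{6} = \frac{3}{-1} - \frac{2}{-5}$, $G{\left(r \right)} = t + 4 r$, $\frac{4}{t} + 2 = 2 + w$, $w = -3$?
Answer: $\frac{13876}{5} \approx 2775.2$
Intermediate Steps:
$t = - \frac{4}{3}$ ($t = \frac{4}{-2 + \left(2 - 3\right)} = \frac{4}{-2 - 1} = \frac{4}{-3} = 4 \left(- \frac{1}{3}\right) = - \frac{4}{3} \approx -1.3333$)
$G{\left(r \right)} = - \frac{4}{3} + 4 r$
$z = - \frac{78}{5}$ ($z = 6 \left(\frac{3}{-1} - \frac{2}{-5}\right) = 6 \left(3 \left(-1\right) - - \frac{2}{5}\right) = 6 \left(-3 + \frac{2}{5}\right) = 6 \left(- \frac{13}{5}\right) = - \frac{78}{5} \approx -15.6$)
$f{\left(g,F \right)} = \frac{254}{5} - 12 F$ ($f{\left(g,F \right)} = \left(\left(- \frac{4}{3} + 4 F\right) - \frac{78}{5}\right) \left(-3\right) = \left(- \frac{254}{15} + 4 F\right) \left(-3\right) = \frac{254}{5} - 12 F$)
$3186 - f{\left(35,-30 \right)} = 3186 - \left(\frac{254}{5} - -360\right) = 3186 - \left(\frac{254}{5} + 360\right) = 3186 - \frac{2054}{5} = \frac{13876}{5}$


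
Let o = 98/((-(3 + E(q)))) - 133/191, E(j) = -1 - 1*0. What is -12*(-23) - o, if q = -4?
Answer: 62208/191 ≈ 325.70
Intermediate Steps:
E(j) = -1 (E(j) = -1 + 0 = -1)
o = -9492/191 (o = 98/((-(3 - 1))) - 133/191 = 98/((-1*2)) - 133*1/191 = 98/(-2) - 133/191 = 98*(-1/2) - 133/191 = -49 - 133/191 = -9492/191 ≈ -49.696)
-12*(-23) - o = -12*(-23) - 1*(-9492/191) = 276 + 9492/191 = 62208/191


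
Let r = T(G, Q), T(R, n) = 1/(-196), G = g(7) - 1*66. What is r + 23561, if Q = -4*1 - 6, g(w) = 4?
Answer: 4617955/196 ≈ 23561.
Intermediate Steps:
Q = -10 (Q = -4 - 6 = -10)
G = -62 (G = 4 - 1*66 = 4 - 66 = -62)
T(R, n) = -1/196
r = -1/196 ≈ -0.0051020
r + 23561 = -1/196 + 23561 = 4617955/196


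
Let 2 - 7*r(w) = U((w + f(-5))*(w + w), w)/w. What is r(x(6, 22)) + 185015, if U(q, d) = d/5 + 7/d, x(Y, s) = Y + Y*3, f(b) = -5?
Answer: 3729907549/20160 ≈ 1.8502e+5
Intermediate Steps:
x(Y, s) = 4*Y (x(Y, s) = Y + 3*Y = 4*Y)
U(q, d) = 7/d + d/5 (U(q, d) = d*(1/5) + 7/d = d/5 + 7/d = 7/d + d/5)
r(w) = 2/7 - (7/w + w/5)/(7*w)
r(x(6, 22)) + 185015 = (9/35 - 1/(4*6)**2) + 185015 = (9/35 - 1/24**2) + 185015 = (9/35 - 1*1/576) + 185015 = (9/35 - 1/576) + 185015 = 5149/20160 + 185015 = 3729907549/20160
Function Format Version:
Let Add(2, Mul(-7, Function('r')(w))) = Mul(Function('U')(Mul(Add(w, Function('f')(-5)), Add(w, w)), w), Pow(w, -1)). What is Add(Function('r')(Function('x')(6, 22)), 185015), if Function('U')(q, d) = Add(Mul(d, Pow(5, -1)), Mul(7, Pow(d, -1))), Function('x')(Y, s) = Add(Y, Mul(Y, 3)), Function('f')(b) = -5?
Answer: Rational(3729907549, 20160) ≈ 1.8502e+5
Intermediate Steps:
Function('x')(Y, s) = Mul(4, Y) (Function('x')(Y, s) = Add(Y, Mul(3, Y)) = Mul(4, Y))
Function('U')(q, d) = Add(Mul(7, Pow(d, -1)), Mul(Rational(1, 5), d)) (Function('U')(q, d) = Add(Mul(d, Rational(1, 5)), Mul(7, Pow(d, -1))) = Add(Mul(Rational(1, 5), d), Mul(7, Pow(d, -1))) = Add(Mul(7, Pow(d, -1)), Mul(Rational(1, 5), d)))
Function('r')(w) = Add(Rational(2, 7), Mul(Rational(-1, 7), Pow(w, -1), Add(Mul(7, Pow(w, -1)), Mul(Rational(1, 5), w)))) (Function('r')(w) = Add(Rational(2, 7), Mul(Rational(-1, 7), Mul(Add(Mul(7, Pow(w, -1)), Mul(Rational(1, 5), w)), Pow(w, -1)))) = Add(Rational(2, 7), Mul(Rational(-1, 7), Mul(Pow(w, -1), Add(Mul(7, Pow(w, -1)), Mul(Rational(1, 5), w))))) = Add(Rational(2, 7), Mul(Rational(-1, 7), Pow(w, -1), Add(Mul(7, Pow(w, -1)), Mul(Rational(1, 5), w)))))
Add(Function('r')(Function('x')(6, 22)), 185015) = Add(Add(Rational(9, 35), Mul(-1, Pow(Mul(4, 6), -2))), 185015) = Add(Add(Rational(9, 35), Mul(-1, Pow(24, -2))), 185015) = Add(Add(Rational(9, 35), Mul(-1, Rational(1, 576))), 185015) = Add(Add(Rational(9, 35), Rational(-1, 576)), 185015) = Add(Rational(5149, 20160), 185015) = Rational(3729907549, 20160)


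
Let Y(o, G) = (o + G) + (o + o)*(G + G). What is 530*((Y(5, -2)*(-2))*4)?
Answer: 156880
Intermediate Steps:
Y(o, G) = G + o + 4*G*o (Y(o, G) = (G + o) + (2*o)*(2*G) = (G + o) + 4*G*o = G + o + 4*G*o)
530*((Y(5, -2)*(-2))*4) = 530*(((-2 + 5 + 4*(-2)*5)*(-2))*4) = 530*(((-2 + 5 - 40)*(-2))*4) = 530*(-37*(-2)*4) = 530*(74*4) = 530*296 = 156880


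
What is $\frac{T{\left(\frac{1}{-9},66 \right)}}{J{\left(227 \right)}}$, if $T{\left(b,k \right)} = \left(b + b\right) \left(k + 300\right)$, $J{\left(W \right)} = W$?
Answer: $- \frac{244}{681} \approx -0.3583$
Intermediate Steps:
$T{\left(b,k \right)} = 2 b \left(300 + k\right)$
$\frac{T{\left(\frac{1}{-9},66 \right)}}{J{\left(227 \right)}} = \frac{2 \frac{1}{-9} \left(300 + 66\right)}{227} = 2 \left(- \frac{1}{9}\right) 366 \cdot \frac{1}{227} = \left(- \frac{244}{3}\right) \frac{1}{227} = - \frac{244}{681}$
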